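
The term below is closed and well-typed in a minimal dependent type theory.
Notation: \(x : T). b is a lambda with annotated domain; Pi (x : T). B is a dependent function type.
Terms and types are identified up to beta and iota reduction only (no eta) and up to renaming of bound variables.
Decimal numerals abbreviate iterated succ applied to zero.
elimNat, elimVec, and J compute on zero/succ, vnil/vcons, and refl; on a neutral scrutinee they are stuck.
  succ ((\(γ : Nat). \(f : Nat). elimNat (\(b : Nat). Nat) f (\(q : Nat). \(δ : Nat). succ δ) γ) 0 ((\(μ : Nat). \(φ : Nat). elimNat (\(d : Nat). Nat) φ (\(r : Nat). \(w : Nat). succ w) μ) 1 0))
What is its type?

inferred type:
  Nat


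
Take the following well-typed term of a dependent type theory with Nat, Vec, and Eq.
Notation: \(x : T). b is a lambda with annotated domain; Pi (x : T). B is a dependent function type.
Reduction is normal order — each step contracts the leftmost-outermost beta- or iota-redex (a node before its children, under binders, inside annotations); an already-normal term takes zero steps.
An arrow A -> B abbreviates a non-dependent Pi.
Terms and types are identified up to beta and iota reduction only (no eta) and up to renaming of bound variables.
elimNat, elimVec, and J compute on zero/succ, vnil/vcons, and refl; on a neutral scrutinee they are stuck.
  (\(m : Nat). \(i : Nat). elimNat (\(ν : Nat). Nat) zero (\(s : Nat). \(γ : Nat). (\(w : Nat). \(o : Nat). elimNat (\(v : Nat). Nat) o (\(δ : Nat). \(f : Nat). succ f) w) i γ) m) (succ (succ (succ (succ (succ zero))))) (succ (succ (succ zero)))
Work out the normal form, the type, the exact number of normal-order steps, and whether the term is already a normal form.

reduced normal form:
  succ (succ (succ (succ (succ (succ (succ (succ (succ (succ (succ (succ (succ (succ (succ zero))))))))))))))
the term's type:
  Nat
steps to reach normal form (normal order): 78
started in normal form: no
first contracted redex: a beta-redex


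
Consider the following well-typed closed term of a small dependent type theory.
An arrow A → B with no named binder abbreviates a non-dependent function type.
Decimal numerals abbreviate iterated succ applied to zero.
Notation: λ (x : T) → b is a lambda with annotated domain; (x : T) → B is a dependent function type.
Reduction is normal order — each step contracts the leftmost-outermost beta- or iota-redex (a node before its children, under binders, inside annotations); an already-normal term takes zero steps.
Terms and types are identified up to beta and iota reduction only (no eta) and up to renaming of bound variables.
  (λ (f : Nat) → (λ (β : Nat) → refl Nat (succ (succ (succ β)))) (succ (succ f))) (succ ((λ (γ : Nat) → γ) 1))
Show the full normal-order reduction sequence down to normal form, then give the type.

normal-order reduction:
  (λ (f : Nat) → (λ (β : Nat) → refl Nat (succ (succ (succ β)))) (succ (succ f))) (succ ((λ (γ : Nat) → γ) 1))
  ~> (λ (f : Nat) → refl Nat (succ (succ (succ f)))) (succ (succ (succ ((λ (β : Nat) → β) 1))))
  ~> refl Nat (succ (succ (succ (succ (succ (succ ((λ (f : Nat) → f) 1)))))))
  ~> refl Nat 7
the term's type:
  Eq Nat 7 7


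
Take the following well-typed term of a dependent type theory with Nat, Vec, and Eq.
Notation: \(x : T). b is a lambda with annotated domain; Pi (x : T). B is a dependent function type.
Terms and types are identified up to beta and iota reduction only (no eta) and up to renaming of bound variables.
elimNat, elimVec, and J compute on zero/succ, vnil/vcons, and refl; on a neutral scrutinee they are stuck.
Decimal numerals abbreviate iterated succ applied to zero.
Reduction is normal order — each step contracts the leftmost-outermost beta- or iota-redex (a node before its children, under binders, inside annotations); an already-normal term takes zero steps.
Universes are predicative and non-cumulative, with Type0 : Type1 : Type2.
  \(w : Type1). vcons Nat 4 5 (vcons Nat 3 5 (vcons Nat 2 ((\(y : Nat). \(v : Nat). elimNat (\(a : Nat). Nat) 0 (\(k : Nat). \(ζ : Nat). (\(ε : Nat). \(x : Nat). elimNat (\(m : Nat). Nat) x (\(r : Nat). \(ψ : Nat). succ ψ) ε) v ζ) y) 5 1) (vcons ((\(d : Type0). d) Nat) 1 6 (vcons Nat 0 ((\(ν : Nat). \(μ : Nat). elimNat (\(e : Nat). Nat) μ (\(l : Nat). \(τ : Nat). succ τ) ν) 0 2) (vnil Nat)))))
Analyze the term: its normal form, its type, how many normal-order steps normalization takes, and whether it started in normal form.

reduced normal form:
  \(w : Type1). vcons Nat 4 5 (vcons Nat 3 5 (vcons Nat 2 5 (vcons Nat 1 6 (vcons Nat 0 2 (vnil Nat)))))
inferred type:
  Pi (w : Type1). Vec Nat 5
steps to reach normal form (normal order): 52
already normal: no
first contracted redex: a beta-redex


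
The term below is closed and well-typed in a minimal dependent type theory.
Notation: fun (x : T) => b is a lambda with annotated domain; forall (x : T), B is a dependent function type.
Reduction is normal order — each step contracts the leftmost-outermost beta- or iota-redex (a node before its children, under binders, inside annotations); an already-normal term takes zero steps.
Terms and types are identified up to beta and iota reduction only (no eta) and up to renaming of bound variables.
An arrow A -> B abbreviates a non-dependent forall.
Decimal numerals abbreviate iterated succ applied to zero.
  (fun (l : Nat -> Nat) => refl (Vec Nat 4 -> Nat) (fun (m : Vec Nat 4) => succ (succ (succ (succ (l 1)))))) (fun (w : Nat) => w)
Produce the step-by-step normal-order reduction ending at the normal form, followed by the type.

normal-order reduction:
  (fun (l : Nat -> Nat) => refl (Vec Nat 4 -> Nat) (fun (m : Vec Nat 4) => succ (succ (succ (succ (l 1)))))) (fun (w : Nat) => w)
  ~> refl (Vec Nat 4 -> Nat) (fun (l : Vec Nat 4) => succ (succ (succ (succ ((fun (m : Nat) => m) 1)))))
  ~> refl (Vec Nat 4 -> Nat) (fun (l : Vec Nat 4) => 5)
inferred type:
  Eq (Vec Nat 4 -> Nat) (fun (l : Vec Nat 4) => 5) (fun (m : Vec Nat 4) => 5)


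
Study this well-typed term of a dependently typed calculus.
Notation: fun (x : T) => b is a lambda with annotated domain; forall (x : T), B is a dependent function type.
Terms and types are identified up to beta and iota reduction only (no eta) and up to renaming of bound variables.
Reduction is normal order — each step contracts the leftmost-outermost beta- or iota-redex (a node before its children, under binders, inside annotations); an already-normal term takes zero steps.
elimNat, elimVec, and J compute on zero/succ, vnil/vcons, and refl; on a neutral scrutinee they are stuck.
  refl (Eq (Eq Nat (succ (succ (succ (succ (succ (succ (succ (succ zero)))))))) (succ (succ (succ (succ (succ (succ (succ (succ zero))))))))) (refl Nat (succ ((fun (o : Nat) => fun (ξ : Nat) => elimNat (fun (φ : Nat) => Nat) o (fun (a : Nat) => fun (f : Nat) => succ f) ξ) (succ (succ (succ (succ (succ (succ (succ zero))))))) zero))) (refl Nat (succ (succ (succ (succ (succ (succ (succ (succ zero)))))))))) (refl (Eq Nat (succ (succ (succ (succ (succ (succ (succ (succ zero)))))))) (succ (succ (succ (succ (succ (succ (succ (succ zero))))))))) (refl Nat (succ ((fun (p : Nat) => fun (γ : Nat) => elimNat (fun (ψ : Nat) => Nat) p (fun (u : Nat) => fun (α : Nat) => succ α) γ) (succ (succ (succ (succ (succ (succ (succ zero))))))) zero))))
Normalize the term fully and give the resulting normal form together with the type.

reduced normal form:
  refl (Eq (Eq Nat (succ (succ (succ (succ (succ (succ (succ (succ zero)))))))) (succ (succ (succ (succ (succ (succ (succ (succ zero))))))))) (refl Nat (succ (succ (succ (succ (succ (succ (succ (succ zero))))))))) (refl Nat (succ (succ (succ (succ (succ (succ (succ (succ zero)))))))))) (refl (Eq Nat (succ (succ (succ (succ (succ (succ (succ (succ zero)))))))) (succ (succ (succ (succ (succ (succ (succ (succ zero))))))))) (refl Nat (succ (succ (succ (succ (succ (succ (succ (succ zero))))))))))
inferred type:
  Eq (Eq (Eq Nat (succ (succ (succ (succ (succ (succ (succ (succ zero)))))))) (succ (succ (succ (succ (succ (succ (succ (succ zero))))))))) (refl Nat (succ (succ (succ (succ (succ (succ (succ (succ zero))))))))) (refl Nat (succ (succ (succ (succ (succ (succ (succ (succ zero)))))))))) (refl (Eq Nat (succ (succ (succ (succ (succ (succ (succ (succ zero)))))))) (succ (succ (succ (succ (succ (succ (succ (succ zero))))))))) (refl Nat (succ (succ (succ (succ (succ (succ (succ (succ zero)))))))))) (refl (Eq Nat (succ (succ (succ (succ (succ (succ (succ (succ zero)))))))) (succ (succ (succ (succ (succ (succ (succ (succ zero))))))))) (refl Nat (succ (succ (succ (succ (succ (succ (succ (succ zero))))))))))
observation: 6 normal-order steps separate the term from its normal form.


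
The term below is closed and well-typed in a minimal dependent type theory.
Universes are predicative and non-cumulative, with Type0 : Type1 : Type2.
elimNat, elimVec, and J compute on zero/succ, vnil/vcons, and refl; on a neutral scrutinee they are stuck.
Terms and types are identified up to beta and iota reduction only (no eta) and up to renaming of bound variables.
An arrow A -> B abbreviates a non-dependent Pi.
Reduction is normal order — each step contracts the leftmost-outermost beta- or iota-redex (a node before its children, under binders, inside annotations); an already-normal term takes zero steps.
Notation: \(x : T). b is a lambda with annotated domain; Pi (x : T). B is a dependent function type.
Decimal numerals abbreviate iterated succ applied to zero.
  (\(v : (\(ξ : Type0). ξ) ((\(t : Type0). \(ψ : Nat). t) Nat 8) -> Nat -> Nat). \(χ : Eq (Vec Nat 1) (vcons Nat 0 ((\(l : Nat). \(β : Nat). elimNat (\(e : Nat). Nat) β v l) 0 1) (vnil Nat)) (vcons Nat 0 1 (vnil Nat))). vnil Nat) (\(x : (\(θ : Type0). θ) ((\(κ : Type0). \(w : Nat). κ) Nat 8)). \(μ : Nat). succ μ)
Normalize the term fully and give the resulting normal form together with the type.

reduced normal form:
  \(v : Eq (Vec Nat 1) (vcons Nat 0 1 (vnil Nat)) (vcons Nat 0 1 (vnil Nat))). vnil Nat
the term's type:
  Eq (Vec Nat 1) (vcons Nat 0 1 (vnil Nat)) (vcons Nat 0 1 (vnil Nat)) -> Vec Nat 0
observation: 4 normal-order steps separate the term from its normal form.


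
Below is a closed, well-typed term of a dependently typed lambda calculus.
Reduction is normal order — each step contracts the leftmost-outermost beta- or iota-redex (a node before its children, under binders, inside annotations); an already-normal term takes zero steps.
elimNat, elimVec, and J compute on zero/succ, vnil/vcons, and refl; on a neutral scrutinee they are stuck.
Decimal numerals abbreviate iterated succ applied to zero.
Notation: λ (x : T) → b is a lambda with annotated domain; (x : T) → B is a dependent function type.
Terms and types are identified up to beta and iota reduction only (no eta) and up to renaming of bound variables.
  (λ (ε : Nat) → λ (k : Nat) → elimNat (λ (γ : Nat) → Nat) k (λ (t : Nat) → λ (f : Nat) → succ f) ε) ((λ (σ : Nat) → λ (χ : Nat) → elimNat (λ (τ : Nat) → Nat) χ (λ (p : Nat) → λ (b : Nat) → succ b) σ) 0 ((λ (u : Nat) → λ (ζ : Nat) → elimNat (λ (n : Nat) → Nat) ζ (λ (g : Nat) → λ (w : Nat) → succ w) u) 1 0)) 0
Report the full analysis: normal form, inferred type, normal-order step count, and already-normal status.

resulting normal form:
  1
the term's type:
  Nat
reduction steps (normal order): 15
started in normal form: no
first redex: a beta-redex


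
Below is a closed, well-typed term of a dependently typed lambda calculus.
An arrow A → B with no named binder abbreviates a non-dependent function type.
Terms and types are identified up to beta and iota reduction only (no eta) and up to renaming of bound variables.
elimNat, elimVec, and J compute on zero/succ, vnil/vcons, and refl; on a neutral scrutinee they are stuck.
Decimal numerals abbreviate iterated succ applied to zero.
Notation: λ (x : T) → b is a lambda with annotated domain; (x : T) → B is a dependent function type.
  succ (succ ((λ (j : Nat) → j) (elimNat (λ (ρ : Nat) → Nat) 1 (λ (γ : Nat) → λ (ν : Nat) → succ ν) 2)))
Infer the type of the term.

inferred type:
  Nat


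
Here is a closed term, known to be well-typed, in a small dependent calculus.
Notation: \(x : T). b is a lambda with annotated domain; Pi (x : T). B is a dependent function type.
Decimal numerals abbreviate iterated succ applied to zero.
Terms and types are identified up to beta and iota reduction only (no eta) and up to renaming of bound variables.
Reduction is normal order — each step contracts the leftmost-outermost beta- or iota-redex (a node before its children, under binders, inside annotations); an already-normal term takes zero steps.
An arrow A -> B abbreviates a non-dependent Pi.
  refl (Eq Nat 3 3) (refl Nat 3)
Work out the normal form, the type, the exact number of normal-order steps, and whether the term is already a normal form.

normal form:
  refl (Eq Nat 3 3) (refl Nat 3)
inferred type:
  Eq (Eq Nat 3 3) (refl Nat 3) (refl Nat 3)
steps to reach normal form (normal order): 0
already normal: yes


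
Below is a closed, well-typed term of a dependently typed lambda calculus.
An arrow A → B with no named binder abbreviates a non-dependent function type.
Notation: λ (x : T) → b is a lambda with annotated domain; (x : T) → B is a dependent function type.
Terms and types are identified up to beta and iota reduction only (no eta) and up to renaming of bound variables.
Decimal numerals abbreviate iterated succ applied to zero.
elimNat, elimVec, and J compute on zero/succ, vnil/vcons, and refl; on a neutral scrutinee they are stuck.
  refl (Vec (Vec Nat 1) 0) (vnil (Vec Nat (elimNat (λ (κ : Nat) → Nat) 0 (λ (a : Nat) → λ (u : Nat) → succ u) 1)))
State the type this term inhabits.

inferred type:
  Eq (Vec (Vec Nat 1) 0) (vnil (Vec Nat 1)) (vnil (Vec Nat 1))


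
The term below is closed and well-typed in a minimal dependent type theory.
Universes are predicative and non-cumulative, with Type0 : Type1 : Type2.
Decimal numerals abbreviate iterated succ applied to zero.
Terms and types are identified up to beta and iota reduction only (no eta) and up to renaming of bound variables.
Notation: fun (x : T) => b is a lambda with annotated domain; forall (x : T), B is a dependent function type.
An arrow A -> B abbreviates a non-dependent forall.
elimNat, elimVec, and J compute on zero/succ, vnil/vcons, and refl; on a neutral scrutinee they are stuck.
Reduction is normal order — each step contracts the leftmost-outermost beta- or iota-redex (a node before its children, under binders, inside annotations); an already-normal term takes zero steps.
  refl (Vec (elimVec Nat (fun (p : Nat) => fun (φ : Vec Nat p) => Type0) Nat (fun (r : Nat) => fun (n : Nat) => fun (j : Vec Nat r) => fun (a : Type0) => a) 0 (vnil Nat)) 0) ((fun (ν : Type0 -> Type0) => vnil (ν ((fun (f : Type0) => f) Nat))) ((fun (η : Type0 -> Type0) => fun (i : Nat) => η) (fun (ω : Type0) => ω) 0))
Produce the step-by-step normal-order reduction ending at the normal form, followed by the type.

reduction (normal order):
  refl (Vec (elimVec Nat (fun (p : Nat) => fun (φ : Vec Nat p) => Type0) Nat (fun (r : Nat) => fun (n : Nat) => fun (j : Vec Nat r) => fun (a : Type0) => a) 0 (vnil Nat)) 0) ((fun (ν : Type0 -> Type0) => vnil (ν ((fun (f : Type0) => f) Nat))) ((fun (η : Type0 -> Type0) => fun (i : Nat) => η) (fun (ω : Type0) => ω) 0))
  ~> refl (Vec Nat 0) ((fun (p : Type0 -> Type0) => vnil (p ((fun (φ : Type0) => φ) Nat))) ((fun (r : Type0 -> Type0) => fun (n : Nat) => r) (fun (j : Type0) => j) 0))
  ~> refl (Vec Nat 0) (vnil ((fun (p : Type0 -> Type0) => fun (φ : Nat) => p) (fun (r : Type0) => r) 0 ((fun (n : Type0) => n) Nat)))
  ~> refl (Vec Nat 0) (vnil ((fun (p : Nat) => fun (φ : Type0) => φ) 0 ((fun (r : Type0) => r) Nat)))
  ~> refl (Vec Nat 0) (vnil ((fun (p : Type0) => p) ((fun (φ : Type0) => φ) Nat)))
  ~> refl (Vec Nat 0) (vnil ((fun (p : Type0) => p) Nat))
  ~> refl (Vec Nat 0) (vnil Nat)
type:
  Eq (Vec Nat 0) (vnil Nat) (vnil Nat)


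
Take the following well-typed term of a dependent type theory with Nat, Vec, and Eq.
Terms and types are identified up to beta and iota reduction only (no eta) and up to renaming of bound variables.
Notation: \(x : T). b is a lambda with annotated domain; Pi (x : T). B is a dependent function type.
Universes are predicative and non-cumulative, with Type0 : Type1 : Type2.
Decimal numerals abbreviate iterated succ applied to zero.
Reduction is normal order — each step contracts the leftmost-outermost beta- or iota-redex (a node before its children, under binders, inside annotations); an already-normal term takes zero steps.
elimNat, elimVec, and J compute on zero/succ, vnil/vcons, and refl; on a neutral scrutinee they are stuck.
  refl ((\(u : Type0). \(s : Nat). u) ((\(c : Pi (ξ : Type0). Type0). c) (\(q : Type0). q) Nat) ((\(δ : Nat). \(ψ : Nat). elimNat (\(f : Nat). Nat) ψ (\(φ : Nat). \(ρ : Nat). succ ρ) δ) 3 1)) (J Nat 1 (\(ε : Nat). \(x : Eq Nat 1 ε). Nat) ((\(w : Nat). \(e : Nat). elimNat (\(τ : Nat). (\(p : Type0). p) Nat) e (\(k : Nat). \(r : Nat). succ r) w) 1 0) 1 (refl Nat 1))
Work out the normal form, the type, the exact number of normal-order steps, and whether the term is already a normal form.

resulting normal form:
  refl Nat 1
type:
  Eq Nat 1 1
normal-order step count: 11
term was already normal: no
first contracted redex: a beta-redex


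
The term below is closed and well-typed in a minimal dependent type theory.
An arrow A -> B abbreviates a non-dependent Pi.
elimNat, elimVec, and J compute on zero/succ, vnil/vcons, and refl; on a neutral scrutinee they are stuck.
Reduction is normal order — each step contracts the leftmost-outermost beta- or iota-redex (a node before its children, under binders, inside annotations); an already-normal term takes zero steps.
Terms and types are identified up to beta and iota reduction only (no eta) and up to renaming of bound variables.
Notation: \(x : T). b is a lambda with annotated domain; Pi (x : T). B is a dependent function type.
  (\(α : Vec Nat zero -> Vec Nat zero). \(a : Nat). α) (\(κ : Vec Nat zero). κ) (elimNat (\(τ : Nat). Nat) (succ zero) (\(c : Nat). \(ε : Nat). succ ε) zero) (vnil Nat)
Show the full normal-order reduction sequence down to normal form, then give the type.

normal-order reduction:
  (\(α : Vec Nat zero -> Vec Nat zero). \(a : Nat). α) (\(κ : Vec Nat zero). κ) (elimNat (\(τ : Nat). Nat) (succ zero) (\(c : Nat). \(ε : Nat). succ ε) zero) (vnil Nat)
  ~> (\(α : Nat). \(a : Vec Nat zero). a) (elimNat (\(κ : Nat). Nat) (succ zero) (\(τ : Nat). \(c : Nat). succ c) zero) (vnil Nat)
  ~> (\(α : Vec Nat zero). α) (vnil Nat)
  ~> vnil Nat
inferred type:
  Vec Nat zero


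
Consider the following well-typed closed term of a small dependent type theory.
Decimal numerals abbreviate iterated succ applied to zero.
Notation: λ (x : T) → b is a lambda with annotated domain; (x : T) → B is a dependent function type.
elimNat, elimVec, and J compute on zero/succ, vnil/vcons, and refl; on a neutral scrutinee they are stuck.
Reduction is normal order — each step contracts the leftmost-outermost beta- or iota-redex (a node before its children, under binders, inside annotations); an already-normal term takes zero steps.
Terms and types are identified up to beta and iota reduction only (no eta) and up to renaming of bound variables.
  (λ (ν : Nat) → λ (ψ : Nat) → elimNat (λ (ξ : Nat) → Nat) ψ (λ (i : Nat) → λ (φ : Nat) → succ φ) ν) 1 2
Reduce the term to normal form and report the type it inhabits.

reduced normal form:
  3
type:
  Nat


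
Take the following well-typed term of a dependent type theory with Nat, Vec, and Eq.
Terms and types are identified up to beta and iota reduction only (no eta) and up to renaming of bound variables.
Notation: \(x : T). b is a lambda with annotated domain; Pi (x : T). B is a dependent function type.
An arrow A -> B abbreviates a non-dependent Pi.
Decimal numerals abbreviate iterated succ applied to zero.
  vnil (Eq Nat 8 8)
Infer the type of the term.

the term's type:
  Vec (Eq Nat 8 8) 0


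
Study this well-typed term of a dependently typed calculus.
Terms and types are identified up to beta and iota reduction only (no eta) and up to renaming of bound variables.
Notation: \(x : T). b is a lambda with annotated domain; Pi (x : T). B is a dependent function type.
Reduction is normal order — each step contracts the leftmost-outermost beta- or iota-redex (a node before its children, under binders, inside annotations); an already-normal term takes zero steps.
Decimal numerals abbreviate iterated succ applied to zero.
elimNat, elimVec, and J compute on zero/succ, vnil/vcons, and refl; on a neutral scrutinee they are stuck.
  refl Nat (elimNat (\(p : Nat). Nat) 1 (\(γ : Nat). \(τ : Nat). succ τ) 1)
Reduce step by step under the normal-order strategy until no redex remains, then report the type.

normal-order reduction:
  refl Nat (elimNat (\(p : Nat). Nat) 1 (\(γ : Nat). \(τ : Nat). succ τ) 1)
  ~> refl Nat ((\(p : Nat). \(γ : Nat). succ γ) 0 (elimNat (\(τ : Nat). Nat) 1 (\(k : Nat). \(φ : Nat). succ φ) 0))
  ~> refl Nat ((\(p : Nat). succ p) (elimNat (\(γ : Nat). Nat) 1 (\(τ : Nat). \(k : Nat). succ k) 0))
  ~> refl Nat (succ (elimNat (\(p : Nat). Nat) 1 (\(γ : Nat). \(τ : Nat). succ τ) 0))
  ~> refl Nat 2
type:
  Eq Nat 2 2


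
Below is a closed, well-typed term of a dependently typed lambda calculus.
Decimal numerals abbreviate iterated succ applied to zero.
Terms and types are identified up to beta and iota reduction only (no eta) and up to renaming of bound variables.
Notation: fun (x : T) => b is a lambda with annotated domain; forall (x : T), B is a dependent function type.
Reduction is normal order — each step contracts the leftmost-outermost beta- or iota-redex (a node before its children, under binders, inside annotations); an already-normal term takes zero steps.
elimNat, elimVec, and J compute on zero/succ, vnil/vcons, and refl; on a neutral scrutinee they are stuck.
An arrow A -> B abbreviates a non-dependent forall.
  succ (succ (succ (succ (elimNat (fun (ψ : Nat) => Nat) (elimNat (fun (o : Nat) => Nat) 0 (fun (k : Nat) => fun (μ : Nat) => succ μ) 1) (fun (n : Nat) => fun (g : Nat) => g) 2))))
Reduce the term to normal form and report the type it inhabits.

reduced normal form:
  5
type:
  Nat
observation: 11 normal-order steps separate the term from its normal form.


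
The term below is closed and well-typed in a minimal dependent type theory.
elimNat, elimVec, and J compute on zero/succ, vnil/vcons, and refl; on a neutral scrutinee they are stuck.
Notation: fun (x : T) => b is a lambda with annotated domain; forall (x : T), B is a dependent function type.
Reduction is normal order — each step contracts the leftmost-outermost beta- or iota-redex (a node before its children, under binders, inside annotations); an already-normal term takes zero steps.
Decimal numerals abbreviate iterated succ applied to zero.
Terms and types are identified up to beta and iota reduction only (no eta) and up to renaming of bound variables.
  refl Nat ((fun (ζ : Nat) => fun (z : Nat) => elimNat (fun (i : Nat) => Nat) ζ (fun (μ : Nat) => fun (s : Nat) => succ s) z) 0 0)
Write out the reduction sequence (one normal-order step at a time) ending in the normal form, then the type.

reduction (normal order):
  refl Nat ((fun (ζ : Nat) => fun (z : Nat) => elimNat (fun (i : Nat) => Nat) ζ (fun (μ : Nat) => fun (s : Nat) => succ s) z) 0 0)
  ~> refl Nat ((fun (ζ : Nat) => elimNat (fun (z : Nat) => Nat) 0 (fun (i : Nat) => fun (μ : Nat) => succ μ) ζ) 0)
  ~> refl Nat (elimNat (fun (ζ : Nat) => Nat) 0 (fun (z : Nat) => fun (i : Nat) => succ i) 0)
  ~> refl Nat 0
type:
  Eq Nat 0 0


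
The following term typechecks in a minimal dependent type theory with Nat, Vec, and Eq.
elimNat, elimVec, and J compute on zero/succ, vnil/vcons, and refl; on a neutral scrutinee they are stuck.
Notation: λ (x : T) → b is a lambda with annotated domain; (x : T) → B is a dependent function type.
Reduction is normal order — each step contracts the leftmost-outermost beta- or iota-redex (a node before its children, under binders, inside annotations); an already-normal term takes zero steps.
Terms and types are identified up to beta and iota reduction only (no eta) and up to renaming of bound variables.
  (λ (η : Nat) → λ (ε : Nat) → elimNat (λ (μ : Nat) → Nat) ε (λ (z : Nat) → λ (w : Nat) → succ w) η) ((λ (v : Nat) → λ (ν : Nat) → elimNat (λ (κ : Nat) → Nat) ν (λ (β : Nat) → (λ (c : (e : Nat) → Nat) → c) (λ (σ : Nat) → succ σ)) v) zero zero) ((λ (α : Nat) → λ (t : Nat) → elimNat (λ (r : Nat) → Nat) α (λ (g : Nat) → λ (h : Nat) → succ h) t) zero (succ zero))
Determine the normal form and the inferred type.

normal form:
  succ zero
the term's type:
  Nat
observation: the term reaches its normal form after 12 normal-order steps.


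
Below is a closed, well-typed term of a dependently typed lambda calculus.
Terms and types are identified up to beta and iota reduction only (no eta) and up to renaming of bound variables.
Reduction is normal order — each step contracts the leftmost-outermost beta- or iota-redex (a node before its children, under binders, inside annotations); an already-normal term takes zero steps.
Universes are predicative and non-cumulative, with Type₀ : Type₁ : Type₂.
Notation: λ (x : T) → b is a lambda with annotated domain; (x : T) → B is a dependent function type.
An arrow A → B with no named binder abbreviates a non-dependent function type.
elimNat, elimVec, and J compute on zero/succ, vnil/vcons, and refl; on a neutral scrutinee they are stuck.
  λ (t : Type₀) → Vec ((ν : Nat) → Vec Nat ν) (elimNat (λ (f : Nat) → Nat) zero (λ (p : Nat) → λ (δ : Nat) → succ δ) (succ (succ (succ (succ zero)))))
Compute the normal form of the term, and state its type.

reduced normal form:
  λ (t : Type₀) → Vec ((ν : Nat) → Vec Nat ν) (succ (succ (succ (succ zero))))
type:
  Type₀ → Type₀
observation: normalization takes exactly 13 steps under the normal-order strategy.


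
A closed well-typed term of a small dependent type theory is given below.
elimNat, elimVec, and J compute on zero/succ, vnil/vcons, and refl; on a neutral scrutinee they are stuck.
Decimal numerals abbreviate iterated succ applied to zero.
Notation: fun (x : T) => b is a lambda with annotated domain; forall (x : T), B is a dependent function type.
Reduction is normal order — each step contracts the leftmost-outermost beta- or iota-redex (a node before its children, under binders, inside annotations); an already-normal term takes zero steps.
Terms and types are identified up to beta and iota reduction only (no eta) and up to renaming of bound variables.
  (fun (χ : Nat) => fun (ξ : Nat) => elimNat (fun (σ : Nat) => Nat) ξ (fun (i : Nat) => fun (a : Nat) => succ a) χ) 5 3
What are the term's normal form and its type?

reduced normal form:
  8
type:
  Nat
observation: reduction starts at a beta-redex, and 18 normal-order steps reach the normal form.


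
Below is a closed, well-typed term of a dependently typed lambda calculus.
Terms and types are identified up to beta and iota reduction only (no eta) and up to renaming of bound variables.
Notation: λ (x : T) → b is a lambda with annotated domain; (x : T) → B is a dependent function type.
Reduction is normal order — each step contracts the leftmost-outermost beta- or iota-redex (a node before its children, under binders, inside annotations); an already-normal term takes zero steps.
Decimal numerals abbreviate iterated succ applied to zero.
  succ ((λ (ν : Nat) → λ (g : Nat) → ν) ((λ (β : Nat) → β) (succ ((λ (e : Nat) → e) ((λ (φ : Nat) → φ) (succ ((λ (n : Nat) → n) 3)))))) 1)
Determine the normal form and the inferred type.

normal form:
  6
inferred type:
  Nat


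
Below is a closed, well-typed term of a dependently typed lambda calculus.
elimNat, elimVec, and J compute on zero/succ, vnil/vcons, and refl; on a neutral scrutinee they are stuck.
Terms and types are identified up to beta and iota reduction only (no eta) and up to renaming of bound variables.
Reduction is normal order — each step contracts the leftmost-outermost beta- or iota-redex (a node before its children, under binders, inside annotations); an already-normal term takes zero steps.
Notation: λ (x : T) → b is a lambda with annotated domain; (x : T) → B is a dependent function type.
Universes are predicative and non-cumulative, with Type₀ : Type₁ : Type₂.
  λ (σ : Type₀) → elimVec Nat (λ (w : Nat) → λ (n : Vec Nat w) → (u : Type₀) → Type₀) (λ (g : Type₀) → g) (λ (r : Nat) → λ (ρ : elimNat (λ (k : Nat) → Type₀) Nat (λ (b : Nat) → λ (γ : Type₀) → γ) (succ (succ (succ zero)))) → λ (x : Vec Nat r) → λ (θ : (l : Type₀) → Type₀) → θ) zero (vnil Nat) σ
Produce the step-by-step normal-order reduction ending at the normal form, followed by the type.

normal-order reduction:
  λ (σ : Type₀) → elimVec Nat (λ (w : Nat) → λ (n : Vec Nat w) → (u : Type₀) → Type₀) (λ (g : Type₀) → g) (λ (r : Nat) → λ (ρ : elimNat (λ (k : Nat) → Type₀) Nat (λ (b : Nat) → λ (γ : Type₀) → γ) (succ (succ (succ zero)))) → λ (x : Vec Nat r) → λ (θ : (l : Type₀) → Type₀) → θ) zero (vnil Nat) σ
  ~> λ (σ : Type₀) → (λ (w : Type₀) → w) σ
  ~> λ (σ : Type₀) → σ
the term's type:
  (σ : Type₀) → Type₀


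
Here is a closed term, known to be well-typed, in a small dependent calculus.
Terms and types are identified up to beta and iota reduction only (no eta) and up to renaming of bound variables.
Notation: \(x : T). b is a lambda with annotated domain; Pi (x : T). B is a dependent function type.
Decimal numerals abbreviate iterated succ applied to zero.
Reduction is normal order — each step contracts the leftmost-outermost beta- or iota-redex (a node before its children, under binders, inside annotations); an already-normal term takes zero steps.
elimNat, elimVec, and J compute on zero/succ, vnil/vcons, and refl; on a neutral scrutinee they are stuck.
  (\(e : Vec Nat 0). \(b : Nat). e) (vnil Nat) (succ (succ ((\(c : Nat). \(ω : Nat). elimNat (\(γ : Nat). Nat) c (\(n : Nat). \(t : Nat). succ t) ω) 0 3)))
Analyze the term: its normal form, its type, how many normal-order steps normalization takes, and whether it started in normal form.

reduced normal form:
  vnil Nat
type:
  Vec Nat 0
reduction steps (normal order): 2
already normal: no
first contracted redex: a beta-redex


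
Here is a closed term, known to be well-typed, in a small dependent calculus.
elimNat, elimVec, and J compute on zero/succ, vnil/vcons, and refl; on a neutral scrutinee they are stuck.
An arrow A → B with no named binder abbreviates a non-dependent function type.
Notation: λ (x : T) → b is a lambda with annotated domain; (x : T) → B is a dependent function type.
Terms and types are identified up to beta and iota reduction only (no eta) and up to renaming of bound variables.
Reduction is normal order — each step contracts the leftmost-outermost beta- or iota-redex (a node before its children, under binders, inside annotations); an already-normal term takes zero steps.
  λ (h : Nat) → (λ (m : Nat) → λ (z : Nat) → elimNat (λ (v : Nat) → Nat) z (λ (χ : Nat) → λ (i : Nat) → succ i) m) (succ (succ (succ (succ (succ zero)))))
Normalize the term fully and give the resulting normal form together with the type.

resulting normal form:
  λ (h : Nat) → λ (m : Nat) → succ (succ (succ (succ (succ m))))
the term's type:
  Nat → Nat → Nat


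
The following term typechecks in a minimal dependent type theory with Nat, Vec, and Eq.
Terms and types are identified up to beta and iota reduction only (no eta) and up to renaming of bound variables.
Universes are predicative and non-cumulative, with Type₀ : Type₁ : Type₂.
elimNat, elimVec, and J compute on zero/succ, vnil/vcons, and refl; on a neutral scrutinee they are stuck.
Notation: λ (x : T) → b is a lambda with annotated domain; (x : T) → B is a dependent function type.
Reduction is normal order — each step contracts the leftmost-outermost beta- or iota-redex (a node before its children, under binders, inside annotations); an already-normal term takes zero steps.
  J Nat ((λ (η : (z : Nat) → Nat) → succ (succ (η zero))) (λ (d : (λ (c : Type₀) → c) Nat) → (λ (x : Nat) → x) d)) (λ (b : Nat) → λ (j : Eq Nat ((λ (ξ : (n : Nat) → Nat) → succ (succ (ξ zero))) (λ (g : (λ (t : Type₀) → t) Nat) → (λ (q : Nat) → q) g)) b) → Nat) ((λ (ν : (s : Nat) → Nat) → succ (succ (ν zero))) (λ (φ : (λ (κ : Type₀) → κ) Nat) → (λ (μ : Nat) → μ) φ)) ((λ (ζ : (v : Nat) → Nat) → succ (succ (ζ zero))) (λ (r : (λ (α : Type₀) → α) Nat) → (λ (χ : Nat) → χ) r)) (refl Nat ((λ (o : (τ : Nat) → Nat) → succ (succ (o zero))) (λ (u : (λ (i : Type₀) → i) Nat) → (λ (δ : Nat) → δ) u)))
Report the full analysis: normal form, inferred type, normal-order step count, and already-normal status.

reduced normal form:
  succ (succ zero)
inferred type:
  Nat
reduction steps (normal order): 4
already normal: no
first contracted redex: a J iota-redex


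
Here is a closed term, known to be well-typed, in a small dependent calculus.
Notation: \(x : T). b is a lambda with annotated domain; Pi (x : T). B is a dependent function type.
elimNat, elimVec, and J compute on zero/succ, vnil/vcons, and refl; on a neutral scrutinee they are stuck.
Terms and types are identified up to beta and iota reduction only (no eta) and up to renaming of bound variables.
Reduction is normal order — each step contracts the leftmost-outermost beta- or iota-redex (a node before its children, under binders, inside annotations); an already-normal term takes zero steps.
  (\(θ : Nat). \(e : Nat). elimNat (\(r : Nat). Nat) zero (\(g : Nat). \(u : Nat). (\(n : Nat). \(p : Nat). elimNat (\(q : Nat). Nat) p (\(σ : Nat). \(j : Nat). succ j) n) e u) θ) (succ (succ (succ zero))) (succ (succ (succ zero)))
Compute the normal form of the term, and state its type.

normal form:
  succ (succ (succ (succ (succ (succ (succ (succ (succ zero))))))))
inferred type:
  Nat


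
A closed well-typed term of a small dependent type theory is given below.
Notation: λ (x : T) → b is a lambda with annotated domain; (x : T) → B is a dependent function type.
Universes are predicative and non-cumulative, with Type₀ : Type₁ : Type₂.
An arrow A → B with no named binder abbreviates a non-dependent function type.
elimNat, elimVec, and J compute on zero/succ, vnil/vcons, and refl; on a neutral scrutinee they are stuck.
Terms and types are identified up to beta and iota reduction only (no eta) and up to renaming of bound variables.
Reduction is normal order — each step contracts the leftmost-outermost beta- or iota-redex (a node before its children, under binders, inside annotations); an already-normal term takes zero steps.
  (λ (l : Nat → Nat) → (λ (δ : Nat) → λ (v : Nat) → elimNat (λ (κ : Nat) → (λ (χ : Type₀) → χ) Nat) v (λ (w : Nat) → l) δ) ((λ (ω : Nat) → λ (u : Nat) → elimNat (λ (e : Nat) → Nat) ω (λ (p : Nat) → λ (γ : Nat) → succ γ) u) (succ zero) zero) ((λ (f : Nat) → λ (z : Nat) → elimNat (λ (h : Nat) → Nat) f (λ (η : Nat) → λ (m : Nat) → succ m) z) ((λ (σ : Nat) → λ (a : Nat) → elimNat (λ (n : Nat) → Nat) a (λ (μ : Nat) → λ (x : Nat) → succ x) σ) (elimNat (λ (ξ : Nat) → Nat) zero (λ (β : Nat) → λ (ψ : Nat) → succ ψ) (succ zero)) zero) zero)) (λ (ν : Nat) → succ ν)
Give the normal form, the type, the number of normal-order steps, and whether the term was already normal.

resulting normal form:
  succ (succ zero)
the term's type:
  Nat
reduction steps (normal order): 24
already normal: no
first redex: a beta-redex


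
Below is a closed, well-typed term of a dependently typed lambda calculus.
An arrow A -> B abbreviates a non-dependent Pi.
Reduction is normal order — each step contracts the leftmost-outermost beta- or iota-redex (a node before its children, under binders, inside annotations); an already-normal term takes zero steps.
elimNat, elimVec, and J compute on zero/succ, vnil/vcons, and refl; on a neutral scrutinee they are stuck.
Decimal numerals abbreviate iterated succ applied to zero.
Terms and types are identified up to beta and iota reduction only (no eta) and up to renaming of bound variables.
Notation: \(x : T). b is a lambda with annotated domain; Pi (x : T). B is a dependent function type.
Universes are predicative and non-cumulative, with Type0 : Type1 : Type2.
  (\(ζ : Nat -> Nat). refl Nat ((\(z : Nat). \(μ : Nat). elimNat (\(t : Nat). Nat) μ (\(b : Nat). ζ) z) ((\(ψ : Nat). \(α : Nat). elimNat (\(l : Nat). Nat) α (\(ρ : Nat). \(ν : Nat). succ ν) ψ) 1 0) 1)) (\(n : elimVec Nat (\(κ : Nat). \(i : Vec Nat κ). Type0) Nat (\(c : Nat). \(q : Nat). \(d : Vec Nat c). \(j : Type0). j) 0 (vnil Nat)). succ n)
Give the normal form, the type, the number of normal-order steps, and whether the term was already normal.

reduced normal form:
  refl Nat 2
type:
  Eq Nat 2 2
steps to reach normal form (normal order): 14
already normal: no
first contracted redex: a beta-redex


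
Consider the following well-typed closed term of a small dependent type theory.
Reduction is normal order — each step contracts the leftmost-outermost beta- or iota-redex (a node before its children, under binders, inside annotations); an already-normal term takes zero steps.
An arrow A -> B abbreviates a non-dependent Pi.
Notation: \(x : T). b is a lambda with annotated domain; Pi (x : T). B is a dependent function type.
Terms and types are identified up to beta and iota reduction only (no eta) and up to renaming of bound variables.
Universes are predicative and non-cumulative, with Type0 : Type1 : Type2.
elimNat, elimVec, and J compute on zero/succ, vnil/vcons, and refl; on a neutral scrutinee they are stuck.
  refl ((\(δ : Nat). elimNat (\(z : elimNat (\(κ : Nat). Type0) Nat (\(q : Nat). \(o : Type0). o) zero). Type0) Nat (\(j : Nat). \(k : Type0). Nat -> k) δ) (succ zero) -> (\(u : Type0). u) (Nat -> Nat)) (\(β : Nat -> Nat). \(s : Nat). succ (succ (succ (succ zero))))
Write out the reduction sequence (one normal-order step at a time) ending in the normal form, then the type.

normal-order reduction sequence:
  refl ((\(δ : Nat). elimNat (\(z : elimNat (\(κ : Nat). Type0) Nat (\(q : Nat). \(o : Type0). o) zero). Type0) Nat (\(j : Nat). \(k : Type0). Nat -> k) δ) (succ zero) -> (\(u : Type0). u) (Nat -> Nat)) (\(β : Nat -> Nat). \(s : Nat). succ (succ (succ (succ zero))))
  ~> refl (elimNat (\(δ : elimNat (\(z : Nat). Type0) Nat (\(κ : Nat). \(q : Type0). q) zero). Type0) Nat (\(o : Nat). \(j : Type0). Nat -> j) (succ zero) -> (\(k : Type0). k) (Nat -> Nat)) (\(u : Nat -> Nat). \(β : Nat). succ (succ (succ (succ zero))))
  ~> refl ((\(δ : Nat). \(z : Type0). Nat -> z) zero (elimNat (\(κ : elimNat (\(q : Nat). Type0) Nat (\(o : Nat). \(j : Type0). j) zero). Type0) Nat (\(k : Nat). \(u : Type0). Nat -> u) zero) -> (\(β : Type0). β) (Nat -> Nat)) (\(s : Nat -> Nat). \(w : Nat). succ (succ (succ (succ zero))))
  ~> refl ((\(δ : Type0). Nat -> δ) (elimNat (\(z : elimNat (\(κ : Nat). Type0) Nat (\(q : Nat). \(o : Type0). o) zero). Type0) Nat (\(j : Nat). \(k : Type0). Nat -> k) zero) -> (\(u : Type0). u) (Nat -> Nat)) (\(β : Nat -> Nat). \(s : Nat). succ (succ (succ (succ zero))))
  ~> refl ((Nat -> elimNat (\(δ : elimNat (\(z : Nat). Type0) Nat (\(κ : Nat). \(q : Type0). q) zero). Type0) Nat (\(o : Nat). \(j : Type0). Nat -> j) zero) -> (\(k : Type0). k) (Nat -> Nat)) (\(u : Nat -> Nat). \(β : Nat). succ (succ (succ (succ zero))))
  ~> refl ((Nat -> Nat) -> (\(δ : Type0). δ) (Nat -> Nat)) (\(z : Nat -> Nat). \(κ : Nat). succ (succ (succ (succ zero))))
  ~> refl ((Nat -> Nat) -> Nat -> Nat) (\(δ : Nat -> Nat). \(z : Nat). succ (succ (succ (succ zero))))
type:
  Eq ((Nat -> Nat) -> Nat -> Nat) (\(δ : Nat -> Nat). \(z : Nat). succ (succ (succ (succ zero)))) (\(κ : Nat -> Nat). \(q : Nat). succ (succ (succ (succ zero))))
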